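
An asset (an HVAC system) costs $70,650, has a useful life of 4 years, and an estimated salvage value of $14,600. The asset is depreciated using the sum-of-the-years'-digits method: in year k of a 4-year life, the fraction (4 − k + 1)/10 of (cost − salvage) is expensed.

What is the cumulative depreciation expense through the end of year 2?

Depreciable base = $70,650 − $14,600 = $56,050.
Sum of the years' digits = 4+3+2+1 = 10.
Year 1: $56,050 × 4/10 = $22,420. Book value $48,230.
Year 2: $56,050 × 3/10 = $16,815. Book value $31,415.
Accumulated through year 2 = $70,650 − $31,415 = $39,235.

$39,235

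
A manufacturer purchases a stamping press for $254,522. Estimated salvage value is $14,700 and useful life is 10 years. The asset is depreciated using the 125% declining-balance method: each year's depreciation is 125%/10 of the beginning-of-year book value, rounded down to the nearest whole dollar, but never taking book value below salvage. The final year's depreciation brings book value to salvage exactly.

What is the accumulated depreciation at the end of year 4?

Depreciable base = $254,522 − $14,700 = $239,822.
Year 1: ⌊$254,522 × 125%/10⌋ = $31,815. Book value $222,707.
Year 2: ⌊$222,707 × 125%/10⌋ = $27,838. Book value $194,869.
Year 3: ⌊$194,869 × 125%/10⌋ = $24,358. Book value $170,511.
Year 4: ⌊$170,511 × 125%/10⌋ = $21,313. Book value $149,198.
Accumulated through year 4 = $254,522 − $149,198 = $105,324.

$105,324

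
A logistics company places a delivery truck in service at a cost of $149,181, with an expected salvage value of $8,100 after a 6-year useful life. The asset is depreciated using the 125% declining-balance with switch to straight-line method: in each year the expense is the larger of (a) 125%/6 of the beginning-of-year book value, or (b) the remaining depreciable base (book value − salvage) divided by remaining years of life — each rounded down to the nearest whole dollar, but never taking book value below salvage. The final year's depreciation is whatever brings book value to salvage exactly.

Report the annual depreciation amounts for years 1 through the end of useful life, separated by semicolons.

Depreciable base = $149,181 − $8,100 = $141,081.
Year 1: DB = ⌊$149,181 × 125%/6⌋ = $31,079; SL = ⌊$141,081/6⌋ = $23,513 → take DB $31,079. Book value $118,102.
Year 2: DB = ⌊$118,102 × 125%/6⌋ = $24,604; SL = ⌊$110,002/5⌋ = $22,000 → take DB $24,604. Book value $93,498.
Year 3: DB = ⌊$93,498 × 125%/6⌋ = $19,478; SL = ⌊$85,398/4⌋ = $21,349 → take SL $21,349. Book value $72,149.
Year 4: DB = ⌊$72,149 × 125%/6⌋ = $15,031; SL = ⌊$64,049/3⌋ = $21,349 → take SL $21,349. Book value $50,800.
Year 5: DB = ⌊$50,800 × 125%/6⌋ = $10,583; SL = ⌊$42,700/2⌋ = $21,350 → take SL $21,350. Book value $29,450.
Year 6 (final): $29,450 − $8,100 = $21,350. Book value $8,100.

$31,079; $24,604; $21,349; $21,349; $21,350; $21,350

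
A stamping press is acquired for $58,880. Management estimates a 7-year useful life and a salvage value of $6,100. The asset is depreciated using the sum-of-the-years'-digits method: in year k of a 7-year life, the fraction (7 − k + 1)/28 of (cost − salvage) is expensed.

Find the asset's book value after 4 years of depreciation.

$17,410

Depreciable base = $58,880 − $6,100 = $52,780.
Sum of the years' digits = 7+6+5+4+3+2+1 = 28.
Year 1: $52,780 × 7/28 = $13,195. Book value $45,685.
Year 2: $52,780 × 6/28 = $11,310. Book value $34,375.
Year 3: $52,780 × 5/28 = $9,425. Book value $24,950.
Year 4: $52,780 × 4/28 = $7,540. Book value $17,410.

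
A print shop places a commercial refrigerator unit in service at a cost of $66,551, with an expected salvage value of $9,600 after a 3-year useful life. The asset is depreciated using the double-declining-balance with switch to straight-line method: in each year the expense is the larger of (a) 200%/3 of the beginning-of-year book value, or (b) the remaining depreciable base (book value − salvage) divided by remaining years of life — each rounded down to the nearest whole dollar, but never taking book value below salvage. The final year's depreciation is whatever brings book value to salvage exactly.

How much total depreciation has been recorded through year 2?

$56,951

Depreciable base = $66,551 − $9,600 = $56,951.
Year 1: DB = ⌊$66,551 × 200%/3⌋ = $44,367; SL = ⌊$56,951/3⌋ = $18,983 → take DB $44,367. Book value $22,184.
Year 2: DB = ⌊$22,184 × 200%/3⌋ = $14,789; SL = ⌊$12,584/2⌋ = $6,292 → take DB $14,789, capped at $12,584. Book value $9,600.
Accumulated through year 2 = $66,551 − $9,600 = $56,951.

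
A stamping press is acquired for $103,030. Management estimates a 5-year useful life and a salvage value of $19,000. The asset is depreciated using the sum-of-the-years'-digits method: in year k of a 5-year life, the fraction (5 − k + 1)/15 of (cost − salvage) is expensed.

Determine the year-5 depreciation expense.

Depreciable base = $103,030 − $19,000 = $84,030.
Sum of the years' digits = 5+4+3+2+1 = 15.
Year 1: $84,030 × 5/15 = $28,010. Book value $75,020.
Year 2: $84,030 × 4/15 = $22,408. Book value $52,612.
Year 3: $84,030 × 3/15 = $16,806. Book value $35,806.
Year 4: $84,030 × 2/15 = $11,204. Book value $24,602.
Year 5: $84,030 × 1/15 = $5,602. Book value $19,000.

$5,602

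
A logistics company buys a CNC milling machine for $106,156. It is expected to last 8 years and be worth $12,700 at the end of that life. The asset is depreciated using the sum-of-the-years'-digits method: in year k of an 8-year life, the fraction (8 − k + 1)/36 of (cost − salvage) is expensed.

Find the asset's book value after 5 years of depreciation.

Depreciable base = $106,156 − $12,700 = $93,456.
Sum of the years' digits = 8+7+6+5+4+3+2+1 = 36.
Year 1: $93,456 × 8/36 = $20,768. Book value $85,388.
Year 2: $93,456 × 7/36 = $18,172. Book value $67,216.
Year 3: $93,456 × 6/36 = $15,576. Book value $51,640.
Year 4: $93,456 × 5/36 = $12,980. Book value $38,660.
Year 5: $93,456 × 4/36 = $10,384. Book value $28,276.

$28,276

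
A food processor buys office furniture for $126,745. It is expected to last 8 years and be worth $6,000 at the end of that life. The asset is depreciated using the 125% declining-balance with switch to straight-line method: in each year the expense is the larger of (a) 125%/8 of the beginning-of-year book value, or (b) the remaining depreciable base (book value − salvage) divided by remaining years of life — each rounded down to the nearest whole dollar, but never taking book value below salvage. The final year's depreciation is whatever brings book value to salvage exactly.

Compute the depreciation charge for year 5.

Depreciable base = $126,745 − $6,000 = $120,745.
Year 1: DB = ⌊$126,745 × 125%/8⌋ = $19,803; SL = ⌊$120,745/8⌋ = $15,093 → take DB $19,803. Book value $106,942.
Year 2: DB = ⌊$106,942 × 125%/8⌋ = $16,709; SL = ⌊$100,942/7⌋ = $14,420 → take DB $16,709. Book value $90,233.
Year 3: DB = ⌊$90,233 × 125%/8⌋ = $14,098; SL = ⌊$84,233/6⌋ = $14,038 → take DB $14,098. Book value $76,135.
Year 4: DB = ⌊$76,135 × 125%/8⌋ = $11,896; SL = ⌊$70,135/5⌋ = $14,027 → take SL $14,027. Book value $62,108.
Year 5: DB = ⌊$62,108 × 125%/8⌋ = $9,704; SL = ⌊$56,108/4⌋ = $14,027 → take SL $14,027. Book value $48,081.

$14,027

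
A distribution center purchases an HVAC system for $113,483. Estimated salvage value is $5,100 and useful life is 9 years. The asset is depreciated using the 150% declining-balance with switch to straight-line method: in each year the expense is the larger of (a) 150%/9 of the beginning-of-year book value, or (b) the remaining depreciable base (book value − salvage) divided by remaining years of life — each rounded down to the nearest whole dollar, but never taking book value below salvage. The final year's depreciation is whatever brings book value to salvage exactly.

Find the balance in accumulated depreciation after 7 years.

Depreciable base = $113,483 − $5,100 = $108,383.
Year 1: DB = ⌊$113,483 × 150%/9⌋ = $18,913; SL = ⌊$108,383/9⌋ = $12,042 → take DB $18,913. Book value $94,570.
Year 2: DB = ⌊$94,570 × 150%/9⌋ = $15,761; SL = ⌊$89,470/8⌋ = $11,183 → take DB $15,761. Book value $78,809.
Year 3: DB = ⌊$78,809 × 150%/9⌋ = $13,134; SL = ⌊$73,709/7⌋ = $10,529 → take DB $13,134. Book value $65,675.
Year 4: DB = ⌊$65,675 × 150%/9⌋ = $10,945; SL = ⌊$60,575/6⌋ = $10,095 → take DB $10,945. Book value $54,730.
Year 5: DB = ⌊$54,730 × 150%/9⌋ = $9,121; SL = ⌊$49,630/5⌋ = $9,926 → take SL $9,926. Book value $44,804.
Year 6: DB = ⌊$44,804 × 150%/9⌋ = $7,467; SL = ⌊$39,704/4⌋ = $9,926 → take SL $9,926. Book value $34,878.
Year 7: DB = ⌊$34,878 × 150%/9⌋ = $5,813; SL = ⌊$29,778/3⌋ = $9,926 → take SL $9,926. Book value $24,952.
Accumulated through year 7 = $113,483 − $24,952 = $88,531.

$88,531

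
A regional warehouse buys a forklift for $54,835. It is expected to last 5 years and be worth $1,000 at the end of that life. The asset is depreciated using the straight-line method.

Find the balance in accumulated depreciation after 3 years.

Depreciable base = $54,835 − $1,000 = $53,835.
Annual expense = $53,835 / 5 = $10,767.
End of year 1: book value $44,068.
End of year 2: book value $33,301.
End of year 3: book value $22,534.
Accumulated through year 3 = $54,835 − $22,534 = $32,301.

$32,301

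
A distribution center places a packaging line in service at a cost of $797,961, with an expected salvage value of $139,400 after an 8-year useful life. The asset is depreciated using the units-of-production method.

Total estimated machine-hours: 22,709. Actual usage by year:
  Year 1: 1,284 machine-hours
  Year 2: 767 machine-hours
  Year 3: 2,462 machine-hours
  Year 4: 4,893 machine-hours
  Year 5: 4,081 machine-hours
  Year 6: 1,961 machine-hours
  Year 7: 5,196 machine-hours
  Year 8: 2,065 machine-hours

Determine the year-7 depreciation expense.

Depreciable base = $797,961 − $139,400 = $658,561.
Rate = $658,561 / 22,709 machine-hours = $29 per machine-hour.
Year 1: 1,284 × $29 = $37,236. Book value $760,725.
Year 2: 767 × $29 = $22,243. Book value $738,482.
Year 3: 2,462 × $29 = $71,398. Book value $667,084.
Year 4: 4,893 × $29 = $141,897. Book value $525,187.
Year 5: 4,081 × $29 = $118,349. Book value $406,838.
Year 6: 1,961 × $29 = $56,869. Book value $349,969.
Year 7: 5,196 × $29 = $150,684. Book value $199,285.

$150,684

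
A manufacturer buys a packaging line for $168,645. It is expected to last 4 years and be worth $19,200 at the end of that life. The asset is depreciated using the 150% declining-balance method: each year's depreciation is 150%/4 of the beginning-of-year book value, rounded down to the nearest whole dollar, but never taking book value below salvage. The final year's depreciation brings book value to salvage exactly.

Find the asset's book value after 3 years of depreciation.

$41,174

Depreciable base = $168,645 − $19,200 = $149,445.
Year 1: ⌊$168,645 × 150%/4⌋ = $63,241. Book value $105,404.
Year 2: ⌊$105,404 × 150%/4⌋ = $39,526. Book value $65,878.
Year 3: ⌊$65,878 × 150%/4⌋ = $24,704. Book value $41,174.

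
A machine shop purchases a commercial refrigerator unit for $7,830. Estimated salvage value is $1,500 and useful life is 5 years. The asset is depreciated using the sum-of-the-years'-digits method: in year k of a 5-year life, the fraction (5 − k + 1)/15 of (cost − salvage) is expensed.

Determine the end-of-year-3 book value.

Depreciable base = $7,830 − $1,500 = $6,330.
Sum of the years' digits = 5+4+3+2+1 = 15.
Year 1: $6,330 × 5/15 = $2,110. Book value $5,720.
Year 2: $6,330 × 4/15 = $1,688. Book value $4,032.
Year 3: $6,330 × 3/15 = $1,266. Book value $2,766.

$2,766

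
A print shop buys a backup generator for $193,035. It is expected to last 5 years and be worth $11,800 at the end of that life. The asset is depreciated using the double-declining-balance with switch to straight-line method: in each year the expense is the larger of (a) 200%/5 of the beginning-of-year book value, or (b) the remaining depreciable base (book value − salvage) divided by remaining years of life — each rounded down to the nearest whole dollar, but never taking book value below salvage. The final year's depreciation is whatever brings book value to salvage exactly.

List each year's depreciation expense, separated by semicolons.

Depreciable base = $193,035 − $11,800 = $181,235.
Year 1: DB = ⌊$193,035 × 200%/5⌋ = $77,214; SL = ⌊$181,235/5⌋ = $36,247 → take DB $77,214. Book value $115,821.
Year 2: DB = ⌊$115,821 × 200%/5⌋ = $46,328; SL = ⌊$104,021/4⌋ = $26,005 → take DB $46,328. Book value $69,493.
Year 3: DB = ⌊$69,493 × 200%/5⌋ = $27,797; SL = ⌊$57,693/3⌋ = $19,231 → take DB $27,797. Book value $41,696.
Year 4: DB = ⌊$41,696 × 200%/5⌋ = $16,678; SL = ⌊$29,896/2⌋ = $14,948 → take DB $16,678. Book value $25,018.
Year 5 (final): $25,018 − $11,800 = $13,218. Book value $11,800.

$77,214; $46,328; $27,797; $16,678; $13,218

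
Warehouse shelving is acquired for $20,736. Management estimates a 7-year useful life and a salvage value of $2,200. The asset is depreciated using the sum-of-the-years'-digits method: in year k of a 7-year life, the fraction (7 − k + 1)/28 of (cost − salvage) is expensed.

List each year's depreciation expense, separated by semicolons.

Depreciable base = $20,736 − $2,200 = $18,536.
Sum of the years' digits = 7+6+5+4+3+2+1 = 28.
Year 1: $18,536 × 7/28 = $4,634. Book value $16,102.
Year 2: $18,536 × 6/28 = $3,972. Book value $12,130.
Year 3: $18,536 × 5/28 = $3,310. Book value $8,820.
Year 4: $18,536 × 4/28 = $2,648. Book value $6,172.
Year 5: $18,536 × 3/28 = $1,986. Book value $4,186.
Year 6: $18,536 × 2/28 = $1,324. Book value $2,862.
Year 7: $18,536 × 1/28 = $662. Book value $2,200.

$4,634; $3,972; $3,310; $2,648; $1,986; $1,324; $662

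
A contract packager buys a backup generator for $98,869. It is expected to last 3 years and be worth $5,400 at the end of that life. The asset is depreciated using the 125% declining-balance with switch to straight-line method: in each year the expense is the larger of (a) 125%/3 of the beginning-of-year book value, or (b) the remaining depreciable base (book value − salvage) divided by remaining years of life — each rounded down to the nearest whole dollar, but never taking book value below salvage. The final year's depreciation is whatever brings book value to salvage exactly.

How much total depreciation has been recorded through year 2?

Depreciable base = $98,869 − $5,400 = $93,469.
Year 1: DB = ⌊$98,869 × 125%/3⌋ = $41,195; SL = ⌊$93,469/3⌋ = $31,156 → take DB $41,195. Book value $57,674.
Year 2: DB = ⌊$57,674 × 125%/3⌋ = $24,030; SL = ⌊$52,274/2⌋ = $26,137 → take SL $26,137. Book value $31,537.
Accumulated through year 2 = $98,869 − $31,537 = $67,332.

$67,332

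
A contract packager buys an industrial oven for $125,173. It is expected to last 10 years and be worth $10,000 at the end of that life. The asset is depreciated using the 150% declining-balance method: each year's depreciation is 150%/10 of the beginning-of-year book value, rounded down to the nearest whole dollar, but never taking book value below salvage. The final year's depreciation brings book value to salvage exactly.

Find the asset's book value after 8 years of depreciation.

Depreciable base = $125,173 − $10,000 = $115,173.
Year 1: ⌊$125,173 × 150%/10⌋ = $18,775. Book value $106,398.
Year 2: ⌊$106,398 × 150%/10⌋ = $15,959. Book value $90,439.
Year 3: ⌊$90,439 × 150%/10⌋ = $13,565. Book value $76,874.
Year 4: ⌊$76,874 × 150%/10⌋ = $11,531. Book value $65,343.
Year 5: ⌊$65,343 × 150%/10⌋ = $9,801. Book value $55,542.
Year 6: ⌊$55,542 × 150%/10⌋ = $8,331. Book value $47,211.
Year 7: ⌊$47,211 × 150%/10⌋ = $7,081. Book value $40,130.
Year 8: ⌊$40,130 × 150%/10⌋ = $6,019. Book value $34,111.

$34,111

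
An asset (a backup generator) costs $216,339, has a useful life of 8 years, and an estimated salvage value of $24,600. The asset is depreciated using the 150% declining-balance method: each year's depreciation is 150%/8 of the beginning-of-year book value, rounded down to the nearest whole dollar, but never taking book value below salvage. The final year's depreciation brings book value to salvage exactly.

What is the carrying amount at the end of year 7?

Depreciable base = $216,339 − $24,600 = $191,739.
Year 1: ⌊$216,339 × 150%/8⌋ = $40,563. Book value $175,776.
Year 2: ⌊$175,776 × 150%/8⌋ = $32,958. Book value $142,818.
Year 3: ⌊$142,818 × 150%/8⌋ = $26,778. Book value $116,040.
Year 4: ⌊$116,040 × 150%/8⌋ = $21,757. Book value $94,283.
Year 5: ⌊$94,283 × 150%/8⌋ = $17,678. Book value $76,605.
Year 6: ⌊$76,605 × 150%/8⌋ = $14,363. Book value $62,242.
Year 7: ⌊$62,242 × 150%/8⌋ = $11,670. Book value $50,572.

$50,572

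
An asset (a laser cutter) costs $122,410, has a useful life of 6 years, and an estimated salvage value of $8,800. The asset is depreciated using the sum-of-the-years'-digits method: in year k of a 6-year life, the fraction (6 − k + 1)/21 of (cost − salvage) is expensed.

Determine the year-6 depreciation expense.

Depreciable base = $122,410 − $8,800 = $113,610.
Sum of the years' digits = 6+5+4+3+2+1 = 21.
Year 1: $113,610 × 6/21 = $32,460. Book value $89,950.
Year 2: $113,610 × 5/21 = $27,050. Book value $62,900.
Year 3: $113,610 × 4/21 = $21,640. Book value $41,260.
Year 4: $113,610 × 3/21 = $16,230. Book value $25,030.
Year 5: $113,610 × 2/21 = $10,820. Book value $14,210.
Year 6: $113,610 × 1/21 = $5,410. Book value $8,800.

$5,410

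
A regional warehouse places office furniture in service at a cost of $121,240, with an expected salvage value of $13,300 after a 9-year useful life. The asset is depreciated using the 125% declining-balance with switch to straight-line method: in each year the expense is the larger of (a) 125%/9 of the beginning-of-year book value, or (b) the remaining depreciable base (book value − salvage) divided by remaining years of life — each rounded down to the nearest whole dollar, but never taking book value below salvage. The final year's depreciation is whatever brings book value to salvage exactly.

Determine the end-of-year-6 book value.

$45,319

Depreciable base = $121,240 − $13,300 = $107,940.
Year 1: DB = ⌊$121,240 × 125%/9⌋ = $16,838; SL = ⌊$107,940/9⌋ = $11,993 → take DB $16,838. Book value $104,402.
Year 2: DB = ⌊$104,402 × 125%/9⌋ = $14,500; SL = ⌊$91,102/8⌋ = $11,387 → take DB $14,500. Book value $89,902.
Year 3: DB = ⌊$89,902 × 125%/9⌋ = $12,486; SL = ⌊$76,602/7⌋ = $10,943 → take DB $12,486. Book value $77,416.
Year 4: DB = ⌊$77,416 × 125%/9⌋ = $10,752; SL = ⌊$64,116/6⌋ = $10,686 → take DB $10,752. Book value $66,664.
Year 5: DB = ⌊$66,664 × 125%/9⌋ = $9,258; SL = ⌊$53,364/5⌋ = $10,672 → take SL $10,672. Book value $55,992.
Year 6: DB = ⌊$55,992 × 125%/9⌋ = $7,776; SL = ⌊$42,692/4⌋ = $10,673 → take SL $10,673. Book value $45,319.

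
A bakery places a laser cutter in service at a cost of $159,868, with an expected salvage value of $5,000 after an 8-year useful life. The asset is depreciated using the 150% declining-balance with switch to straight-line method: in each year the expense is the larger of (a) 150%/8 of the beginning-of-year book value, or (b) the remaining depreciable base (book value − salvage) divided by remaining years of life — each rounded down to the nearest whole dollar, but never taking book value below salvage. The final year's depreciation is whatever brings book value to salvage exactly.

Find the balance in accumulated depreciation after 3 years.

Depreciable base = $159,868 − $5,000 = $154,868.
Year 1: DB = ⌊$159,868 × 150%/8⌋ = $29,975; SL = ⌊$154,868/8⌋ = $19,358 → take DB $29,975. Book value $129,893.
Year 2: DB = ⌊$129,893 × 150%/8⌋ = $24,354; SL = ⌊$124,893/7⌋ = $17,841 → take DB $24,354. Book value $105,539.
Year 3: DB = ⌊$105,539 × 150%/8⌋ = $19,788; SL = ⌊$100,539/6⌋ = $16,756 → take DB $19,788. Book value $85,751.
Accumulated through year 3 = $159,868 − $85,751 = $74,117.

$74,117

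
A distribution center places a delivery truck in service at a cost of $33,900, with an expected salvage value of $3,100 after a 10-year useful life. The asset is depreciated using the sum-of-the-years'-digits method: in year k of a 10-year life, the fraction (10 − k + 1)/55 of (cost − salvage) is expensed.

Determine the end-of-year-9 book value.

Depreciable base = $33,900 − $3,100 = $30,800.
Sum of the years' digits = 10+9+8+7+6+5+4+3+2+1 = 55.
Year 1: $30,800 × 10/55 = $5,600. Book value $28,300.
Year 2: $30,800 × 9/55 = $5,040. Book value $23,260.
Year 3: $30,800 × 8/55 = $4,480. Book value $18,780.
Year 4: $30,800 × 7/55 = $3,920. Book value $14,860.
Year 5: $30,800 × 6/55 = $3,360. Book value $11,500.
Year 6: $30,800 × 5/55 = $2,800. Book value $8,700.
Year 7: $30,800 × 4/55 = $2,240. Book value $6,460.
Year 8: $30,800 × 3/55 = $1,680. Book value $4,780.
Year 9: $30,800 × 2/55 = $1,120. Book value $3,660.

$3,660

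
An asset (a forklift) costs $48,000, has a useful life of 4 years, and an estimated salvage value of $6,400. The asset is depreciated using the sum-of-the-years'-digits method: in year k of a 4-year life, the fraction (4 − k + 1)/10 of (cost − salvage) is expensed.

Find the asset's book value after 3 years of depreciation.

Depreciable base = $48,000 − $6,400 = $41,600.
Sum of the years' digits = 4+3+2+1 = 10.
Year 1: $41,600 × 4/10 = $16,640. Book value $31,360.
Year 2: $41,600 × 3/10 = $12,480. Book value $18,880.
Year 3: $41,600 × 2/10 = $8,320. Book value $10,560.

$10,560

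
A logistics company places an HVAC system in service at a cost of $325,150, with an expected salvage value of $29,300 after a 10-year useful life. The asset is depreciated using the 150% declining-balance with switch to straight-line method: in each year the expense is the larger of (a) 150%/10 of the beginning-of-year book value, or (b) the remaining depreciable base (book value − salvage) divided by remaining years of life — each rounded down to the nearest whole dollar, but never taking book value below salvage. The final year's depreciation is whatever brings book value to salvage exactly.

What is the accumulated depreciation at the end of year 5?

$180,877

Depreciable base = $325,150 − $29,300 = $295,850.
Year 1: DB = ⌊$325,150 × 150%/10⌋ = $48,772; SL = ⌊$295,850/10⌋ = $29,585 → take DB $48,772. Book value $276,378.
Year 2: DB = ⌊$276,378 × 150%/10⌋ = $41,456; SL = ⌊$247,078/9⌋ = $27,453 → take DB $41,456. Book value $234,922.
Year 3: DB = ⌊$234,922 × 150%/10⌋ = $35,238; SL = ⌊$205,622/8⌋ = $25,702 → take DB $35,238. Book value $199,684.
Year 4: DB = ⌊$199,684 × 150%/10⌋ = $29,952; SL = ⌊$170,384/7⌋ = $24,340 → take DB $29,952. Book value $169,732.
Year 5: DB = ⌊$169,732 × 150%/10⌋ = $25,459; SL = ⌊$140,432/6⌋ = $23,405 → take DB $25,459. Book value $144,273.
Accumulated through year 5 = $325,150 − $144,273 = $180,877.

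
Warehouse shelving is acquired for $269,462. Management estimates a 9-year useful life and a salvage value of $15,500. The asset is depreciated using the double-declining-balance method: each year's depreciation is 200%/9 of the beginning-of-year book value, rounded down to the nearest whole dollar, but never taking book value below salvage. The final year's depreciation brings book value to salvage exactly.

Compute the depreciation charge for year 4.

$28,174

Depreciable base = $269,462 − $15,500 = $253,962.
Year 1: ⌊$269,462 × 200%/9⌋ = $59,880. Book value $209,582.
Year 2: ⌊$209,582 × 200%/9⌋ = $46,573. Book value $163,009.
Year 3: ⌊$163,009 × 200%/9⌋ = $36,224. Book value $126,785.
Year 4: ⌊$126,785 × 200%/9⌋ = $28,174. Book value $98,611.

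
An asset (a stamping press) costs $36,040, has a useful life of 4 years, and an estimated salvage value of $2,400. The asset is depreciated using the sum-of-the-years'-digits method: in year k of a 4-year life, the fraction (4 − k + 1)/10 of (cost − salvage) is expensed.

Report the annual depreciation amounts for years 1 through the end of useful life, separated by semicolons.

$13,456; $10,092; $6,728; $3,364

Depreciable base = $36,040 − $2,400 = $33,640.
Sum of the years' digits = 4+3+2+1 = 10.
Year 1: $33,640 × 4/10 = $13,456. Book value $22,584.
Year 2: $33,640 × 3/10 = $10,092. Book value $12,492.
Year 3: $33,640 × 2/10 = $6,728. Book value $5,764.
Year 4: $33,640 × 1/10 = $3,364. Book value $2,400.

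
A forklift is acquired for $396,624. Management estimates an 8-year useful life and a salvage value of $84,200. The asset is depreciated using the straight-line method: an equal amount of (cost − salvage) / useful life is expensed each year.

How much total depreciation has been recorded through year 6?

Depreciable base = $396,624 − $84,200 = $312,424.
Annual expense = $312,424 / 8 = $39,053.
End of year 1: book value $357,571.
End of year 2: book value $318,518.
End of year 3: book value $279,465.
End of year 4: book value $240,412.
End of year 5: book value $201,359.
End of year 6: book value $162,306.
Accumulated through year 6 = $396,624 − $162,306 = $234,318.

$234,318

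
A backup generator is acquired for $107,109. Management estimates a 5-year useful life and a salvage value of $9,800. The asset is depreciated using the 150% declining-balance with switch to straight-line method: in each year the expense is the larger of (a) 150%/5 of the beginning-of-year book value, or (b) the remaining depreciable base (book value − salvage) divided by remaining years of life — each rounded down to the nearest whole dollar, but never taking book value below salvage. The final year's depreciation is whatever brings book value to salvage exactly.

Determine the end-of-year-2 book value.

Depreciable base = $107,109 − $9,800 = $97,309.
Year 1: DB = ⌊$107,109 × 150%/5⌋ = $32,132; SL = ⌊$97,309/5⌋ = $19,461 → take DB $32,132. Book value $74,977.
Year 2: DB = ⌊$74,977 × 150%/5⌋ = $22,493; SL = ⌊$65,177/4⌋ = $16,294 → take DB $22,493. Book value $52,484.

$52,484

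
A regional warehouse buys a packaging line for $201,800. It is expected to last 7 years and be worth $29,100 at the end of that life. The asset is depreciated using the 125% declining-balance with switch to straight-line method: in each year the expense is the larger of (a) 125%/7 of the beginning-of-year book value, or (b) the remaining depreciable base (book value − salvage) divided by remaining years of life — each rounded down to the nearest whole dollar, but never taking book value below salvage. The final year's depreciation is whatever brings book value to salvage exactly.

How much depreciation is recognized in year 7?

$20,688

Depreciable base = $201,800 − $29,100 = $172,700.
Year 1: DB = ⌊$201,800 × 125%/7⌋ = $36,035; SL = ⌊$172,700/7⌋ = $24,671 → take DB $36,035. Book value $165,765.
Year 2: DB = ⌊$165,765 × 125%/7⌋ = $29,600; SL = ⌊$136,665/6⌋ = $22,777 → take DB $29,600. Book value $136,165.
Year 3: DB = ⌊$136,165 × 125%/7⌋ = $24,315; SL = ⌊$107,065/5⌋ = $21,413 → take DB $24,315. Book value $111,850.
Year 4: DB = ⌊$111,850 × 125%/7⌋ = $19,973; SL = ⌊$82,750/4⌋ = $20,687 → take SL $20,687. Book value $91,163.
Year 5: DB = ⌊$91,163 × 125%/7⌋ = $16,279; SL = ⌊$62,063/3⌋ = $20,687 → take SL $20,687. Book value $70,476.
Year 6: DB = ⌊$70,476 × 125%/7⌋ = $12,585; SL = ⌊$41,376/2⌋ = $20,688 → take SL $20,688. Book value $49,788.
Year 7 (final): $49,788 − $29,100 = $20,688. Book value $29,100.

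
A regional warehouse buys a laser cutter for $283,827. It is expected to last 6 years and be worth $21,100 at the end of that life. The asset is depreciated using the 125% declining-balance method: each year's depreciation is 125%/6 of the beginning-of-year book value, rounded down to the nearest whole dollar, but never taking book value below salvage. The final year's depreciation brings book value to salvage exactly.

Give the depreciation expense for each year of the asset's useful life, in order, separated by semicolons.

Depreciable base = $283,827 − $21,100 = $262,727.
Year 1: ⌊$283,827 × 125%/6⌋ = $59,130. Book value $224,697.
Year 2: ⌊$224,697 × 125%/6⌋ = $46,811. Book value $177,886.
Year 3: ⌊$177,886 × 125%/6⌋ = $37,059. Book value $140,827.
Year 4: ⌊$140,827 × 125%/6⌋ = $29,338. Book value $111,489.
Year 5: ⌊$111,489 × 125%/6⌋ = $23,226. Book value $88,263.
Year 6 (final): $88,263 − $21,100 = $67,163. Book value $21,100.

$59,130; $46,811; $37,059; $29,338; $23,226; $67,163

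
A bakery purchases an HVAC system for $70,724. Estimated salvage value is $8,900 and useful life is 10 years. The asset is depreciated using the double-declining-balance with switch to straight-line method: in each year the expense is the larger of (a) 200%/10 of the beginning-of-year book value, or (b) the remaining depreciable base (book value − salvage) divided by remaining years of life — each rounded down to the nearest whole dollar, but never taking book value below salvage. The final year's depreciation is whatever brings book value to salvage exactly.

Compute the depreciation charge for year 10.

$594

Depreciable base = $70,724 − $8,900 = $61,824.
Year 1: DB = ⌊$70,724 × 200%/10⌋ = $14,144; SL = ⌊$61,824/10⌋ = $6,182 → take DB $14,144. Book value $56,580.
Year 2: DB = ⌊$56,580 × 200%/10⌋ = $11,316; SL = ⌊$47,680/9⌋ = $5,297 → take DB $11,316. Book value $45,264.
Year 3: DB = ⌊$45,264 × 200%/10⌋ = $9,052; SL = ⌊$36,364/8⌋ = $4,545 → take DB $9,052. Book value $36,212.
Year 4: DB = ⌊$36,212 × 200%/10⌋ = $7,242; SL = ⌊$27,312/7⌋ = $3,901 → take DB $7,242. Book value $28,970.
Year 5: DB = ⌊$28,970 × 200%/10⌋ = $5,794; SL = ⌊$20,070/6⌋ = $3,345 → take DB $5,794. Book value $23,176.
Year 6: DB = ⌊$23,176 × 200%/10⌋ = $4,635; SL = ⌊$14,276/5⌋ = $2,855 → take DB $4,635. Book value $18,541.
Year 7: DB = ⌊$18,541 × 200%/10⌋ = $3,708; SL = ⌊$9,641/4⌋ = $2,410 → take DB $3,708. Book value $14,833.
Year 8: DB = ⌊$14,833 × 200%/10⌋ = $2,966; SL = ⌊$5,933/3⌋ = $1,977 → take DB $2,966. Book value $11,867.
Year 9: DB = ⌊$11,867 × 200%/10⌋ = $2,373; SL = ⌊$2,967/2⌋ = $1,483 → take DB $2,373. Book value $9,494.
Year 10 (final): $9,494 − $8,900 = $594. Book value $8,900.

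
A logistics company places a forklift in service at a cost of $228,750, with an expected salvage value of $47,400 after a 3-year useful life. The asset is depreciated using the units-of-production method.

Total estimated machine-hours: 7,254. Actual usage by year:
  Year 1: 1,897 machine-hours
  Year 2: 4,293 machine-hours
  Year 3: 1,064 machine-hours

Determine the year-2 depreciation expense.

Depreciable base = $228,750 − $47,400 = $181,350.
Rate = $181,350 / 7,254 machine-hours = $25 per machine-hour.
Year 1: 1,897 × $25 = $47,425. Book value $181,325.
Year 2: 4,293 × $25 = $107,325. Book value $74,000.

$107,325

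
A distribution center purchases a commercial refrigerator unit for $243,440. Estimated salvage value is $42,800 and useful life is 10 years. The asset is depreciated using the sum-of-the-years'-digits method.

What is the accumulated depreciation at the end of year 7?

Depreciable base = $243,440 − $42,800 = $200,640.
Sum of the years' digits = 10+9+8+7+6+5+4+3+2+1 = 55.
Year 1: $200,640 × 10/55 = $36,480. Book value $206,960.
Year 2: $200,640 × 9/55 = $32,832. Book value $174,128.
Year 3: $200,640 × 8/55 = $29,184. Book value $144,944.
Year 4: $200,640 × 7/55 = $25,536. Book value $119,408.
Year 5: $200,640 × 6/55 = $21,888. Book value $97,520.
Year 6: $200,640 × 5/55 = $18,240. Book value $79,280.
Year 7: $200,640 × 4/55 = $14,592. Book value $64,688.
Accumulated through year 7 = $243,440 − $64,688 = $178,752.

$178,752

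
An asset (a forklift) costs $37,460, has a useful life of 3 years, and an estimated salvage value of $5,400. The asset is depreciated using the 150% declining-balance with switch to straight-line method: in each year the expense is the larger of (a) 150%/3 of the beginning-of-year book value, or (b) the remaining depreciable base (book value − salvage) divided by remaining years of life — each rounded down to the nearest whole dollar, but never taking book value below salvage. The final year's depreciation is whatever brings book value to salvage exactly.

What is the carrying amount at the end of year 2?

Depreciable base = $37,460 − $5,400 = $32,060.
Year 1: DB = ⌊$37,460 × 150%/3⌋ = $18,730; SL = ⌊$32,060/3⌋ = $10,686 → take DB $18,730. Book value $18,730.
Year 2: DB = ⌊$18,730 × 150%/3⌋ = $9,365; SL = ⌊$13,330/2⌋ = $6,665 → take DB $9,365. Book value $9,365.

$9,365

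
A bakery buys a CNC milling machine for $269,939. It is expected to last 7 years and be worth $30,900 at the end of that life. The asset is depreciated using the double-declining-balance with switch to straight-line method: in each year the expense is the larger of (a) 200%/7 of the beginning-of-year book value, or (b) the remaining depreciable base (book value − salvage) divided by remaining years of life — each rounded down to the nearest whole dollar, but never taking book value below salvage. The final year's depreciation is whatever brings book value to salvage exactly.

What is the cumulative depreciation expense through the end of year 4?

$199,671

Depreciable base = $269,939 − $30,900 = $239,039.
Year 1: DB = ⌊$269,939 × 200%/7⌋ = $77,125; SL = ⌊$239,039/7⌋ = $34,148 → take DB $77,125. Book value $192,814.
Year 2: DB = ⌊$192,814 × 200%/7⌋ = $55,089; SL = ⌊$161,914/6⌋ = $26,985 → take DB $55,089. Book value $137,725.
Year 3: DB = ⌊$137,725 × 200%/7⌋ = $39,350; SL = ⌊$106,825/5⌋ = $21,365 → take DB $39,350. Book value $98,375.
Year 4: DB = ⌊$98,375 × 200%/7⌋ = $28,107; SL = ⌊$67,475/4⌋ = $16,868 → take DB $28,107. Book value $70,268.
Accumulated through year 4 = $269,939 − $70,268 = $199,671.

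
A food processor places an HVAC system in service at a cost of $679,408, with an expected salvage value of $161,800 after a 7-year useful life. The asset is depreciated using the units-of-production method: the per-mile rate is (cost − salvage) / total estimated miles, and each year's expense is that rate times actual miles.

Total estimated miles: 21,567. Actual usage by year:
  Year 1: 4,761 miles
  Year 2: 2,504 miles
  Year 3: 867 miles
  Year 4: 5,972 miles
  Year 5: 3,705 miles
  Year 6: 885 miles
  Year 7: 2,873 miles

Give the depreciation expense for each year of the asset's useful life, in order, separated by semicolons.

$114,264; $60,096; $20,808; $143,328; $88,920; $21,240; $68,952

Depreciable base = $679,408 − $161,800 = $517,608.
Rate = $517,608 / 21,567 miles = $24 per mile.
Year 1: 4,761 × $24 = $114,264. Book value $565,144.
Year 2: 2,504 × $24 = $60,096. Book value $505,048.
Year 3: 867 × $24 = $20,808. Book value $484,240.
Year 4: 5,972 × $24 = $143,328. Book value $340,912.
Year 5: 3,705 × $24 = $88,920. Book value $251,992.
Year 6: 885 × $24 = $21,240. Book value $230,752.
Year 7: 2,873 × $24 = $68,952. Book value $161,800.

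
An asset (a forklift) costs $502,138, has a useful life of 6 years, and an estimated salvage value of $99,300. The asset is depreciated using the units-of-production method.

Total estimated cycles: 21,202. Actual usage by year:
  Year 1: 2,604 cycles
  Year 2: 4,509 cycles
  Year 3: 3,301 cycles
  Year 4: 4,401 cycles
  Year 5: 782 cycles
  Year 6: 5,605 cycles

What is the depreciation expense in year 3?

$62,719

Depreciable base = $502,138 − $99,300 = $402,838.
Rate = $402,838 / 21,202 cycles = $19 per cycle.
Year 1: 2,604 × $19 = $49,476. Book value $452,662.
Year 2: 4,509 × $19 = $85,671. Book value $366,991.
Year 3: 3,301 × $19 = $62,719. Book value $304,272.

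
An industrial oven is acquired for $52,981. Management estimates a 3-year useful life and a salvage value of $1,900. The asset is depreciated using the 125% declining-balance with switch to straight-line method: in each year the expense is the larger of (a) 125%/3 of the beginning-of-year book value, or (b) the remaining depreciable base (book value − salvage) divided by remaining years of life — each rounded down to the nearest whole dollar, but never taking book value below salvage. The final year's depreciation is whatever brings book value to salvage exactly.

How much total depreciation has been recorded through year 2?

$36,578

Depreciable base = $52,981 − $1,900 = $51,081.
Year 1: DB = ⌊$52,981 × 125%/3⌋ = $22,075; SL = ⌊$51,081/3⌋ = $17,027 → take DB $22,075. Book value $30,906.
Year 2: DB = ⌊$30,906 × 125%/3⌋ = $12,877; SL = ⌊$29,006/2⌋ = $14,503 → take SL $14,503. Book value $16,403.
Accumulated through year 2 = $52,981 − $16,403 = $36,578.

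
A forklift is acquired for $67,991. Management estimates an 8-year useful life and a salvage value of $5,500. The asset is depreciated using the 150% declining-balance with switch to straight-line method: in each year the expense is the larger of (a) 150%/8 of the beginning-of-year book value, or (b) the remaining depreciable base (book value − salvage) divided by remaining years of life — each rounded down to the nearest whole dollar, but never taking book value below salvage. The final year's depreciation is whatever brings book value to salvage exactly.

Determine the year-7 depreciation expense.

Depreciable base = $67,991 − $5,500 = $62,491.
Year 1: DB = ⌊$67,991 × 150%/8⌋ = $12,748; SL = ⌊$62,491/8⌋ = $7,811 → take DB $12,748. Book value $55,243.
Year 2: DB = ⌊$55,243 × 150%/8⌋ = $10,358; SL = ⌊$49,743/7⌋ = $7,106 → take DB $10,358. Book value $44,885.
Year 3: DB = ⌊$44,885 × 150%/8⌋ = $8,415; SL = ⌊$39,385/6⌋ = $6,564 → take DB $8,415. Book value $36,470.
Year 4: DB = ⌊$36,470 × 150%/8⌋ = $6,838; SL = ⌊$30,970/5⌋ = $6,194 → take DB $6,838. Book value $29,632.
Year 5: DB = ⌊$29,632 × 150%/8⌋ = $5,556; SL = ⌊$24,132/4⌋ = $6,033 → take SL $6,033. Book value $23,599.
Year 6: DB = ⌊$23,599 × 150%/8⌋ = $4,424; SL = ⌊$18,099/3⌋ = $6,033 → take SL $6,033. Book value $17,566.
Year 7: DB = ⌊$17,566 × 150%/8⌋ = $3,293; SL = ⌊$12,066/2⌋ = $6,033 → take SL $6,033. Book value $11,533.

$6,033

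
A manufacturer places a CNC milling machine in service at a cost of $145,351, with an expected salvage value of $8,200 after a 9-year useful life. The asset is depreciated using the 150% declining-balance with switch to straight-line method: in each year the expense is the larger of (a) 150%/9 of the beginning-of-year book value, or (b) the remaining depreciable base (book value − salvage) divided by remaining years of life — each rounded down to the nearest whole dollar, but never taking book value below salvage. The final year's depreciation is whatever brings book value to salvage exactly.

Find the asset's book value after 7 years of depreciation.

Depreciable base = $145,351 − $8,200 = $137,151.
Year 1: DB = ⌊$145,351 × 150%/9⌋ = $24,225; SL = ⌊$137,151/9⌋ = $15,239 → take DB $24,225. Book value $121,126.
Year 2: DB = ⌊$121,126 × 150%/9⌋ = $20,187; SL = ⌊$112,926/8⌋ = $14,115 → take DB $20,187. Book value $100,939.
Year 3: DB = ⌊$100,939 × 150%/9⌋ = $16,823; SL = ⌊$92,739/7⌋ = $13,248 → take DB $16,823. Book value $84,116.
Year 4: DB = ⌊$84,116 × 150%/9⌋ = $14,019; SL = ⌊$75,916/6⌋ = $12,652 → take DB $14,019. Book value $70,097.
Year 5: DB = ⌊$70,097 × 150%/9⌋ = $11,682; SL = ⌊$61,897/5⌋ = $12,379 → take SL $12,379. Book value $57,718.
Year 6: DB = ⌊$57,718 × 150%/9⌋ = $9,619; SL = ⌊$49,518/4⌋ = $12,379 → take SL $12,379. Book value $45,339.
Year 7: DB = ⌊$45,339 × 150%/9⌋ = $7,556; SL = ⌊$37,139/3⌋ = $12,379 → take SL $12,379. Book value $32,960.

$32,960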